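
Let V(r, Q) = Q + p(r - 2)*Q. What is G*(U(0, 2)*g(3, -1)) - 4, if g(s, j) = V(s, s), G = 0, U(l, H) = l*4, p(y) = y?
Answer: -4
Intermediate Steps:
U(l, H) = 4*l
V(r, Q) = Q + Q*(-2 + r) (V(r, Q) = Q + (r - 2)*Q = Q + (-2 + r)*Q = Q + Q*(-2 + r))
g(s, j) = s*(-1 + s)
G*(U(0, 2)*g(3, -1)) - 4 = 0*((4*0)*(3*(-1 + 3))) - 4 = 0*(0*(3*2)) - 4 = 0*(0*6) - 4 = 0*0 - 4 = 0 - 4 = -4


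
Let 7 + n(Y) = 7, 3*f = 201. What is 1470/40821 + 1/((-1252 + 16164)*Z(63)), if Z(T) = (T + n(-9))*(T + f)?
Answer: 59843360807/1661813112960 ≈ 0.036011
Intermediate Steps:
f = 67 (f = (⅓)*201 = 67)
n(Y) = 0 (n(Y) = -7 + 7 = 0)
Z(T) = T*(67 + T) (Z(T) = (T + 0)*(T + 67) = T*(67 + T))
1470/40821 + 1/((-1252 + 16164)*Z(63)) = 1470/40821 + 1/((-1252 + 16164)*((63*(67 + 63)))) = 1470*(1/40821) + 1/(14912*((63*130))) = 490/13607 + (1/14912)/8190 = 490/13607 + (1/14912)*(1/8190) = 490/13607 + 1/122129280 = 59843360807/1661813112960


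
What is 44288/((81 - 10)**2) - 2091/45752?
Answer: 2015723845/230635832 ≈ 8.7399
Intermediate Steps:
44288/((81 - 10)**2) - 2091/45752 = 44288/(71**2) - 2091*1/45752 = 44288/5041 - 2091/45752 = 2015723845/230635832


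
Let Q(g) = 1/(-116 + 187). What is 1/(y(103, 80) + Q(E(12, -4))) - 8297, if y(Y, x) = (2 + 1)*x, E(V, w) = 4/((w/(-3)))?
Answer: -141389106/17041 ≈ -8297.0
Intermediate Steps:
E(V, w) = -12/w (E(V, w) = 4/((w*(-⅓))) = 4/((-w/3)) = 4*(-3/w) = -12/w)
Q(g) = 1/71
y(Y, x) = 3*x
1/(y(103, 80) + Q(E(12, -4))) - 8297 = 1/(3*80 + 1/71) - 8297 = 1/(240 + 1/71) - 8297 = 1/(17041/71) - 8297 = 71/17041 - 8297 = -141389106/17041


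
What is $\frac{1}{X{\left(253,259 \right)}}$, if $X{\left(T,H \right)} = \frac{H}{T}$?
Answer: $\frac{253}{259} \approx 0.97683$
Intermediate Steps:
$\frac{1}{X{\left(253,259 \right)}} = \frac{1}{259 \cdot \frac{1}{253}} = \frac{1}{\frac{259}{253}} = \frac{253}{259}$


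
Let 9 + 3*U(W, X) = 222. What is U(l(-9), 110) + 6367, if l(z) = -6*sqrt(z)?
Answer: 6438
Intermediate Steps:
U(W, X) = 71 (U(W, X) = -3 + (1/3)*222 = -3 + 74 = 71)
U(l(-9), 110) + 6367 = 71 + 6367 = 6438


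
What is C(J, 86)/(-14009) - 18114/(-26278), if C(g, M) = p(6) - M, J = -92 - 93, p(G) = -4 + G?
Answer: 127983189/184064251 ≈ 0.69532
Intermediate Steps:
J = -185
C(g, M) = 2 - M (C(g, M) = (-4 + 6) - M = 2 - M)
C(J, 86)/(-14009) - 18114/(-26278) = (2 - 1*86)/(-14009) - 18114/(-26278) = (2 - 86)*(-1/14009) - 18114*(-1/26278) = -84*(-1/14009) + 9057/13139 = 84/14009 + 9057/13139 = 127983189/184064251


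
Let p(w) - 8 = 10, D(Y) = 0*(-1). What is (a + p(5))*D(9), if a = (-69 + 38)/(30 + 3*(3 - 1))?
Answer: 0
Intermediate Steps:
D(Y) = 0
p(w) = 18 (p(w) = 8 + 10 = 18)
a = -31/36 (a = -31/(30 + 3*2) = -31/(30 + 6) = -31/36 ≈ -0.86111)
(a + p(5))*D(9) = (-31/36 + 18)*0 = (617/36)*0 = 0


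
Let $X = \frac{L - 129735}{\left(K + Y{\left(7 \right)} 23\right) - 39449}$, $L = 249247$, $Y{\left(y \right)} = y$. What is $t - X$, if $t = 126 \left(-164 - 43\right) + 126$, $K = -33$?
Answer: $- \frac{1020496364}{39321} \approx -25953.0$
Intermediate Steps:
$X = - \frac{119512}{39321}$ ($X = \frac{249247 - 129735}{\left(-33 + 7 \cdot 23\right) - 39449} = \frac{119512}{\left(-33 + 161\right) - 39449} = \frac{119512}{128 - 39449} = \frac{119512}{-39321} = 119512 \left(- \frac{1}{39321}\right) = - \frac{119512}{39321} \approx -3.0394$)
$t = -25956$ ($t = 126 \left(-164 - 43\right) + 126 = 126 \left(-207\right) + 126 = -26082 + 126 = -25956$)
$t - X = -25956 - - \frac{119512}{39321} = -25956 + \frac{119512}{39321} = - \frac{1020496364}{39321}$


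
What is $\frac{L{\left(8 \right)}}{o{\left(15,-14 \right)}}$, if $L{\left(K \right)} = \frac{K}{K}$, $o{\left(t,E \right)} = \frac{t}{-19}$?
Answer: $- \frac{19}{15} \approx -1.2667$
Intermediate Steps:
$o{\left(t,E \right)} = - \frac{t}{19}$
$L{\left(K \right)} = 1$
$\frac{L{\left(8 \right)}}{o{\left(15,-14 \right)}} = 1 \frac{1}{\left(- \frac{1}{19}\right) 15} = 1 \frac{1}{- \frac{15}{19}} = 1 \left(- \frac{19}{15}\right) = - \frac{19}{15}$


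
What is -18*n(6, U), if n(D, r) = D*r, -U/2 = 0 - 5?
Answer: -1080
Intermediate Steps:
U = 10 (U = -2*(0 - 5) = -2*(-5) = 10)
-18*n(6, U) = -108*10 = -18*60 = -1080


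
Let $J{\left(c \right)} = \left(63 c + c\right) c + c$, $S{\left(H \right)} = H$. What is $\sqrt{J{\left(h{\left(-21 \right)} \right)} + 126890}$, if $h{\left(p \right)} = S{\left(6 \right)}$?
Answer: $20 \sqrt{323} \approx 359.44$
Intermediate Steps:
$h{\left(p \right)} = 6$
$J{\left(c \right)} = c + 64 c^{2}$ ($J{\left(c \right)} = 64 c c + c = 64 c^{2} + c = c + 64 c^{2}$)
$\sqrt{J{\left(h{\left(-21 \right)} \right)} + 126890} = \sqrt{6 \left(1 + 64 \cdot 6\right) + 126890} = \sqrt{6 \left(1 + 384\right) + 126890} = \sqrt{6 \cdot 385 + 126890} = \sqrt{2310 + 126890} = \sqrt{129200} = 20 \sqrt{323}$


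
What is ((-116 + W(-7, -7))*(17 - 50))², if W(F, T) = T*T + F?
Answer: 5963364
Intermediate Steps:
W(F, T) = F + T² (W(F, T) = T² + F = F + T²)
((-116 + W(-7, -7))*(17 - 50))² = ((-116 + (-7 + (-7)²))*(17 - 50))² = ((-116 + (-7 + 49))*(-33))² = ((-116 + 42)*(-33))² = (-74*(-33))² = 2442² = 5963364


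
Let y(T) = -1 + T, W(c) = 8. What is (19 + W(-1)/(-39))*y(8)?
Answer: 5131/39 ≈ 131.56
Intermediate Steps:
(19 + W(-1)/(-39))*y(8) = (19 + 8/(-39))*(-1 + 8) = (19 + 8*(-1/39))*7 = (19 - 8/39)*7 = (733/39)*7 = 5131/39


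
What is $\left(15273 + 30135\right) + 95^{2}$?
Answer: $54433$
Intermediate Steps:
$\left(15273 + 30135\right) + 95^{2} = 45408 + 9025 = 54433$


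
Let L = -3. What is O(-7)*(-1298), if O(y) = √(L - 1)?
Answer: -2596*I ≈ -2596.0*I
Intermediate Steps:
O(y) = 2*I (O(y) = √(-3 - 1) = √(-4) = 2*I)
O(-7)*(-1298) = (2*I)*(-1298) = -2596*I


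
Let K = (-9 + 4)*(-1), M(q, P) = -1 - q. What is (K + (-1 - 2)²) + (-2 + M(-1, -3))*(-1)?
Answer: 16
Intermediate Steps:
K = 5 (K = -5*(-1) = 5)
(K + (-1 - 2)²) + (-2 + M(-1, -3))*(-1) = (5 + (-1 - 2)²) + (-2 + (-1 - 1*(-1)))*(-1) = (5 + (-3)²) + (-2 + (-1 + 1))*(-1) = (5 + 9) + (-2 + 0)*(-1) = 14 - 2*(-1) = 14 + 2 = 16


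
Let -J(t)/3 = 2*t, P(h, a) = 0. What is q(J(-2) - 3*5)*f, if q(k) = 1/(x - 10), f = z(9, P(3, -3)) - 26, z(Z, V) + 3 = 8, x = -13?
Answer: 21/23 ≈ 0.91304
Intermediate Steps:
z(Z, V) = 5 (z(Z, V) = -3 + 8 = 5)
J(t) = -6*t
f = -21 (f = 5 - 26 = -21)
q(k) = -1/23 (q(k) = 1/(-13 - 10) = 1/(-23) = -1/23)
q(J(-2) - 3*5)*f = -1/23*(-21) = 21/23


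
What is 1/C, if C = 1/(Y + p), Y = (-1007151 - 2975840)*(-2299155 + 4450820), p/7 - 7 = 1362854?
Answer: -8570052789988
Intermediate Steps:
p = 9540027 (p = 49 + 7*1362854 = 49 + 9539978 = 9540027)
Y = -8570062330015 (Y = -3982991*2151665 = -8570062330015)
C = -1/8570052789988 (C = 1/(-8570062330015 + 9540027) = 1/(-8570052789988) = -1/8570052789988 ≈ -1.1669e-13)
1/C = 1/(-1/8570052789988) = -8570052789988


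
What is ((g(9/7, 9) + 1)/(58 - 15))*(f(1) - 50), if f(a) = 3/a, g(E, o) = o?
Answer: -470/43 ≈ -10.930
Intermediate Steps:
((g(9/7, 9) + 1)/(58 - 15))*(f(1) - 50) = ((9 + 1)/(58 - 15))*(3/1 - 50) = (10/43)*(3*1 - 50) = (10*(1/43))*(3 - 50) = (10/43)*(-47) = -470/43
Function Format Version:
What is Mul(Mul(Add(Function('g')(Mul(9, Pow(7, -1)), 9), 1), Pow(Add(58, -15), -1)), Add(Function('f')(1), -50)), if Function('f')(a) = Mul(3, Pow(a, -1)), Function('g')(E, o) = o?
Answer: Rational(-470, 43) ≈ -10.930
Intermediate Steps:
Mul(Mul(Add(Function('g')(Mul(9, Pow(7, -1)), 9), 1), Pow(Add(58, -15), -1)), Add(Function('f')(1), -50)) = Mul(Mul(Add(9, 1), Pow(Add(58, -15), -1)), Add(Mul(3, Pow(1, -1)), -50)) = Mul(Mul(10, Pow(43, -1)), Add(Mul(3, 1), -50)) = Mul(Mul(10, Rational(1, 43)), Add(3, -50)) = Mul(Rational(10, 43), -47) = Rational(-470, 43)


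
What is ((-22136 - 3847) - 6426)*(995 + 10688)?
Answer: -378634347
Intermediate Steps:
((-22136 - 3847) - 6426)*(995 + 10688) = (-25983 - 6426)*11683 = -32409*11683 = -378634347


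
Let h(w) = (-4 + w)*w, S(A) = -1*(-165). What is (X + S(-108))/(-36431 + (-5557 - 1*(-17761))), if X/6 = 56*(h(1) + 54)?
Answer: -17301/24227 ≈ -0.71412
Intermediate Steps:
S(A) = 165
h(w) = w*(-4 + w)
X = 17136 (X = 6*(56*(1*(-4 + 1) + 54)) = 6*(56*(1*(-3) + 54)) = 6*(56*(-3 + 54)) = 6*(56*51) = 6*2856 = 17136)
(X + S(-108))/(-36431 + (-5557 - 1*(-17761))) = (17136 + 165)/(-36431 + (-5557 - 1*(-17761))) = 17301/(-36431 + (-5557 + 17761)) = 17301/(-36431 + 12204) = 17301/(-24227) = 17301*(-1/24227) = -17301/24227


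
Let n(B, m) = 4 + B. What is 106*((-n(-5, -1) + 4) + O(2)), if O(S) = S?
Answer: 742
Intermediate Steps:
106*((-n(-5, -1) + 4) + O(2)) = 106*((-(4 - 5) + 4) + 2) = 106*((-1*(-1) + 4) + 2) = 106*((1 + 4) + 2) = 106*(5 + 2) = 106*7 = 742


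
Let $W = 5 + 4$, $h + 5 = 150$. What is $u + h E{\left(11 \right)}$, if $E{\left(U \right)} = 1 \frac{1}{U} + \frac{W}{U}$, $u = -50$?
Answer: $\frac{900}{11} \approx 81.818$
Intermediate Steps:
$h = 145$ ($h = -5 + 150 = 145$)
$W = 9$
$E{\left(U \right)} = \frac{10}{U}$ ($E{\left(U \right)} = 1 \frac{1}{U} + \frac{9}{U} = \frac{1}{U} + \frac{9}{U} = \frac{10}{U}$)
$u + h E{\left(11 \right)} = -50 + 145 \cdot \frac{10}{11} = -50 + \frac{1450}{11} = \frac{900}{11}$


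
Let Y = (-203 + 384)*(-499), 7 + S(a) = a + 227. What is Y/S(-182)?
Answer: -90319/38 ≈ -2376.8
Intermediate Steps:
S(a) = 220 + a (S(a) = -7 + (a + 227) = -7 + (227 + a) = 220 + a)
Y = -90319 (Y = 181*(-499) = -90319)
Y/S(-182) = -90319/(220 - 182) = -90319/38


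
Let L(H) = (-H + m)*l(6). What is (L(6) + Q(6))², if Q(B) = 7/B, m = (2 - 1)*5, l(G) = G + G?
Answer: 4225/36 ≈ 117.36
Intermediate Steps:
l(G) = 2*G
m = 5 (m = 1*5 = 5)
L(H) = 60 - 12*H (L(H) = (-H + 5)*(2*6) = (5 - H)*12 = 60 - 12*H)
(L(6) + Q(6))² = ((60 - 12*6) + 7/6)² = ((60 - 72) + 7*(⅙))² = (-12 + 7/6)² = (-65/6)² = 4225/36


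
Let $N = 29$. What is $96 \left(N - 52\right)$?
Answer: $-2208$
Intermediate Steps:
$96 \left(N - 52\right) = 96 \left(29 - 52\right) = 96 \left(-23\right) = -2208$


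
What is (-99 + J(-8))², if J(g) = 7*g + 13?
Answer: 20164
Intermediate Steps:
J(g) = 13 + 7*g
(-99 + J(-8))² = (-99 + (13 + 7*(-8)))² = (-99 + (13 - 56))² = (-99 - 43)² = (-142)² = 20164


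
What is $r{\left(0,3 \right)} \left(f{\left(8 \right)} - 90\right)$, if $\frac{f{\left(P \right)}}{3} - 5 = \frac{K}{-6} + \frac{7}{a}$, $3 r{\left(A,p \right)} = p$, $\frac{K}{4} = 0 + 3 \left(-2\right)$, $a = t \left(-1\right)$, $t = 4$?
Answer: $- \frac{273}{4} \approx -68.25$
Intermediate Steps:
$a = -4$ ($a = 4 \left(-1\right) = -4$)
$K = -24$ ($K = 4 \left(0 + 3 \left(-2\right)\right) = 4 \left(0 - 6\right) = 4 \left(-6\right) = -24$)
$r{\left(A,p \right)} = \frac{p}{3}$
$f{\left(P \right)} = \frac{87}{4}$ ($f{\left(P \right)} = 15 + 3 \left(- \frac{24}{-6} + \frac{7}{-4}\right) = 15 + 3 \left(\left(-24\right) \left(- \frac{1}{6}\right) + 7 \left(- \frac{1}{4}\right)\right) = 15 + 3 \left(4 - \frac{7}{4}\right) = 15 + 3 \cdot \frac{9}{4} = 15 + \frac{27}{4} = \frac{87}{4}$)
$r{\left(0,3 \right)} \left(f{\left(8 \right)} - 90\right) = \frac{1}{3} \cdot 3 \left(\frac{87}{4} - 90\right) = 1 \left(- \frac{273}{4}\right) = - \frac{273}{4}$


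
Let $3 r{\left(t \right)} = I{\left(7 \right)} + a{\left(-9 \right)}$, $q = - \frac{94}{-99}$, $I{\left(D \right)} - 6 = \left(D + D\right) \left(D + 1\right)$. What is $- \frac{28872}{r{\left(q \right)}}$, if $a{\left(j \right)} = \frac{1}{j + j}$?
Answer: $- \frac{1559088}{2123} \approx -734.38$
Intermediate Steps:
$a{\left(j \right)} = \frac{1}{2 j}$
$I{\left(D \right)} = 6 + 2 D \left(1 + D\right)$ ($I{\left(D \right)} = 6 + \left(D + D\right) \left(D + 1\right) = 6 + 2 D \left(1 + D\right)$)
$q = \frac{94}{99}$ ($q = \left(-94\right) \left(- \frac{1}{99}\right) = \frac{94}{99} \approx 0.9495$)
$r{\left(t \right)} = \frac{2123}{54}$ ($r{\left(t \right)} = \frac{\left(6 + 2 \cdot 7 + 2 \cdot 7^{2}\right) + \frac{1}{2 \left(-9\right)}}{3} = \frac{\left(6 + 14 + 2 \cdot 49\right) + \frac{1}{2} \left(- \frac{1}{9}\right)}{3} = \frac{\left(6 + 14 + 98\right) - \frac{1}{18}}{3} = \frac{118 - \frac{1}{18}}{3} = \frac{1}{3} \cdot \frac{2123}{18} = \frac{2123}{54}$)
$- \frac{28872}{r{\left(q \right)}} = - \frac{28872}{\frac{2123}{54}} = \left(-28872\right) \frac{54}{2123} = - \frac{1559088}{2123}$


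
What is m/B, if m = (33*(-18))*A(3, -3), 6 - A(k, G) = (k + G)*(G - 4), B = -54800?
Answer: 891/13700 ≈ 0.065037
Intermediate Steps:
A(k, G) = 6 - (-4 + G)*(G + k) (A(k, G) = 6 - (k + G)*(G - 4) = 6 - (G + k)*(-4 + G) = 6 - (-4 + G)*(G + k))
m = -3564 (m = (33*(-18))*(6 - 1*(-3)² + 4*(-3) + 4*3 - 1*(-3)*3) = -594*(6 - 1*9 - 12 + 12 + 9) = -594*(6 - 9 - 12 + 12 + 9) = -594*6 = -3564)
m/B = -3564/(-54800) = -3564*(-1/54800) = 891/13700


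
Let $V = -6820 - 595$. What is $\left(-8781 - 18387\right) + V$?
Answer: $-34583$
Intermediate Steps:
$V = -7415$
$\left(-8781 - 18387\right) + V = \left(-8781 - 18387\right) - 7415 = -27168 - 7415 = -34583$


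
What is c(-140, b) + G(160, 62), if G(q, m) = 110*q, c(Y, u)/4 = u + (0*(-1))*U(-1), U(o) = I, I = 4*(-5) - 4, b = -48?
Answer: 17408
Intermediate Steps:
I = -24 (I = -20 - 4 = -24)
U(o) = -24
c(Y, u) = 4*u (c(Y, u) = 4*(u + (0*(-1))*(-24)) = 4*(u + 0*(-24)) = 4*(u + 0) = 4*u)
c(-140, b) + G(160, 62) = 4*(-48) + 110*160 = -192 + 17600 = 17408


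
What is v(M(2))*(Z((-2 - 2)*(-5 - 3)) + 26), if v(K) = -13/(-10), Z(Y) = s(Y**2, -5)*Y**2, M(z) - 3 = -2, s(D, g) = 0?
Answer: 169/5 ≈ 33.800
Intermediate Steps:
M(z) = 1 (M(z) = 3 - 2 = 1)
Z(Y) = 0 (Z(Y) = 0*Y**2 = 0)
v(K) = 13/10 (v(K) = -13*(-1/10) = 13/10)
v(M(2))*(Z((-2 - 2)*(-5 - 3)) + 26) = 13*(0 + 26)/10 = (13/10)*26 = 169/5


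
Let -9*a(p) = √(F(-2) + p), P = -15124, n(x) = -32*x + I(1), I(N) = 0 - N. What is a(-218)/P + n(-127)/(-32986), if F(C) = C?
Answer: -4063/32986 + I*√55/68058 ≈ -0.12317 + 0.00010897*I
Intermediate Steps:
I(N) = -N
n(x) = -1 - 32*x (n(x) = -32*x - 1*1 = -32*x - 1 = -1 - 32*x)
a(p) = -√(-2 + p)/9
a(-218)/P + n(-127)/(-32986) = -√(-2 - 218)/9/(-15124) + (-1 - 32*(-127))/(-32986) = -2*I*√55/9*(-1/15124) + (-1 + 4064)*(-1/32986) = -2*I*√55/9*(-1/15124) + 4063*(-1/32986) = -2*I*√55/9*(-1/15124) - 4063/32986 = I*√55/68058 - 4063/32986 = -4063/32986 + I*√55/68058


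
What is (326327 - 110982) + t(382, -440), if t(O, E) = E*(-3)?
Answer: 216665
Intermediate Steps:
t(O, E) = -3*E
(326327 - 110982) + t(382, -440) = (326327 - 110982) - 3*(-440) = 215345 + 1320 = 216665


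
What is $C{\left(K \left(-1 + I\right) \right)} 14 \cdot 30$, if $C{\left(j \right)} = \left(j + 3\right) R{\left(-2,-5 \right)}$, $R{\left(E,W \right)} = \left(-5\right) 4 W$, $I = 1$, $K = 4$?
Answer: $126000$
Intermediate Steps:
$R{\left(E,W \right)} = - 20 W$
$C{\left(j \right)} = 300 + 100 j$ ($C{\left(j \right)} = \left(j + 3\right) \left(\left(-20\right) \left(-5\right)\right) = \left(3 + j\right) 100 = 300 + 100 j$)
$C{\left(K \left(-1 + I\right) \right)} 14 \cdot 30 = \left(300 + 100 \cdot 4 \left(-1 + 1\right)\right) 14 \cdot 30 = \left(300 + 100 \cdot 4 \cdot 0\right) 14 \cdot 30 = \left(300 + 100 \cdot 0\right) 14 \cdot 30 = \left(300 + 0\right) 14 \cdot 30 = 300 \cdot 14 \cdot 30 = 4200 \cdot 30 = 126000$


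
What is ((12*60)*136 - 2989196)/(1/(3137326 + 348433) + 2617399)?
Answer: -5039145669242/4561811060421 ≈ -1.1046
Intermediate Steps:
((12*60)*136 - 2989196)/(1/(3137326 + 348433) + 2617399) = (720*136 - 2989196)/(1/3485759 + 2617399) = (97920 - 2989196)/(1/3485759 + 2617399) = -2891276/9123622120842/3485759 = -2891276*3485759/9123622120842 = -5039145669242/4561811060421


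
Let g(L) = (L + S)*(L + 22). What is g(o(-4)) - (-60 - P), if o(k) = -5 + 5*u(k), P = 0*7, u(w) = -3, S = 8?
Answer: 36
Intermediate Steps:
P = 0
o(k) = -20 (o(k) = -5 + 5*(-3) = -5 - 15 = -20)
g(L) = (8 + L)*(22 + L) (g(L) = (L + 8)*(L + 22) = (8 + L)*(22 + L))
g(o(-4)) - (-60 - P) = (176 + (-20)² + 30*(-20)) - (-60 - 1*0) = (176 + 400 - 600) - (-60 + 0) = -24 - 1*(-60) = -24 + 60 = 36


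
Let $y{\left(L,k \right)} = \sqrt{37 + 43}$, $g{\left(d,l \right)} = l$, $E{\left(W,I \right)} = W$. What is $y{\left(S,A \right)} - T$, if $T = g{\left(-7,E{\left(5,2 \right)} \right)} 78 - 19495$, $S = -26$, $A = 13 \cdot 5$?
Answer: $19105 + 4 \sqrt{5} \approx 19114.0$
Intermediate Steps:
$A = 65$
$y{\left(L,k \right)} = 4 \sqrt{5}$ ($y{\left(L,k \right)} = \sqrt{80} = 4 \sqrt{5}$)
$T = -19105$ ($T = 5 \cdot 78 - 19495 = 390 - 19495 = -19105$)
$y{\left(S,A \right)} - T = 4 \sqrt{5} - -19105 = 4 \sqrt{5} + 19105 = 19105 + 4 \sqrt{5}$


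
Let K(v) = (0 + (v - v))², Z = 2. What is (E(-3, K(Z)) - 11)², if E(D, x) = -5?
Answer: 256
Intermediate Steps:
K(v) = 0 (K(v) = (0 + 0)² = 0² = 0)
(E(-3, K(Z)) - 11)² = (-5 - 11)² = (-16)² = 256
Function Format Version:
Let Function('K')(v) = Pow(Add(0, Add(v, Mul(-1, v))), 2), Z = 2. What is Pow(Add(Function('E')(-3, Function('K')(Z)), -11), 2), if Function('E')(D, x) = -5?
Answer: 256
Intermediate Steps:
Function('K')(v) = 0 (Function('K')(v) = Pow(Add(0, 0), 2) = Pow(0, 2) = 0)
Pow(Add(Function('E')(-3, Function('K')(Z)), -11), 2) = Pow(Add(-5, -11), 2) = Pow(-16, 2) = 256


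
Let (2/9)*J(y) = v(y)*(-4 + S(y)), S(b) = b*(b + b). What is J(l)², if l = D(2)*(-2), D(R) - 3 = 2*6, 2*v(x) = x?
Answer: 14696712900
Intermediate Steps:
v(x) = x/2
D(R) = 15 (D(R) = 3 + 2*6 = 3 + 12 = 15)
S(b) = 2*b² (S(b) = b*(2*b) = 2*b²)
l = -30 (l = 15*(-2) = -30)
J(y) = 9*y*(-4 + 2*y²)/4 (J(y) = 9*((y/2)*(-4 + 2*y²))/2 = 9*(y*(-4 + 2*y²)/2)/2 = 9*y*(-4 + 2*y²)/4)
J(l)² = ((9/2)*(-30)*(-2 + (-30)²))² = ((9/2)*(-30)*(-2 + 900))² = ((9/2)*(-30)*898)² = (-121230)² = 14696712900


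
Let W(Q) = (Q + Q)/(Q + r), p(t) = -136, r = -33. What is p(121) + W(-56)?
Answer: -11992/89 ≈ -134.74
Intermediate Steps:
W(Q) = 2*Q/(-33 + Q) (W(Q) = (Q + Q)/(Q - 33) = (2*Q)/(-33 + Q) = 2*Q/(-33 + Q))
p(121) + W(-56) = -136 + 2*(-56)/(-33 - 56) = -136 + 2*(-56)/(-89) = -136 + 2*(-56)*(-1/89) = -136 + 112/89 = -11992/89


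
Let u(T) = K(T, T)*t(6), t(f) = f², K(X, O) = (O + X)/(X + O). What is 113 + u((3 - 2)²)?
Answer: 149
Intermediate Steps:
K(X, O) = 1 (K(X, O) = (O + X)/(O + X) = 1)
u(T) = 36 (u(T) = 1*6² = 1*36 = 36)
113 + u((3 - 2)²) = 113 + 36 = 149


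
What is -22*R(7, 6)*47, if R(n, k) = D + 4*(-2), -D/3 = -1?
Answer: 5170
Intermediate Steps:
D = 3 (D = -3*(-1) = 3)
R(n, k) = -5 (R(n, k) = 3 + 4*(-2) = 3 - 8 = -5)
-22*R(7, 6)*47 = -22*(-5)*47 = 110*47 = 5170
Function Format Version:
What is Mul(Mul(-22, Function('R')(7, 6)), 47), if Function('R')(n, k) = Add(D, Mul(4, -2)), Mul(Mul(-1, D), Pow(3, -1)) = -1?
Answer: 5170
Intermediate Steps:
D = 3 (D = Mul(-3, -1) = 3)
Function('R')(n, k) = -5 (Function('R')(n, k) = Add(3, Mul(4, -2)) = Add(3, -8) = -5)
Mul(Mul(-22, Function('R')(7, 6)), 47) = Mul(Mul(-22, -5), 47) = Mul(110, 47) = 5170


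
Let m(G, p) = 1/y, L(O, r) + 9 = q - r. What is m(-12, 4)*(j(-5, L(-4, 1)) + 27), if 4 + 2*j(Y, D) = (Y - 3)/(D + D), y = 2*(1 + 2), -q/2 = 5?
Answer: 251/60 ≈ 4.1833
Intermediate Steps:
q = -10 (q = -2*5 = -10)
y = 6 (y = 2*3 = 6)
L(O, r) = -19 - r (L(O, r) = -9 + (-10 - r) = -19 - r)
j(Y, D) = -2 + (-3 + Y)/(4*D) (j(Y, D) = -2 + ((Y - 3)/(D + D))/2 = -2 + ((-3 + Y)/((2*D)))/2 = -2 + ((-3 + Y)*(1/(2*D)))/2 = -2 + ((-3 + Y)/(2*D))/2 = -2 + (-3 + Y)/(4*D))
m(G, p) = ⅙ (m(G, p) = 1/6 = ⅙)
m(-12, 4)*(j(-5, L(-4, 1)) + 27) = ((-3 - 5 - 8*(-19 - 1*1))/(4*(-19 - 1*1)) + 27)/6 = ((-3 - 5 - 8*(-19 - 1))/(4*(-19 - 1)) + 27)/6 = ((¼)*(-3 - 5 - 8*(-20))/(-20) + 27)/6 = ((¼)*(-1/20)*(-3 - 5 + 160) + 27)/6 = ((¼)*(-1/20)*152 + 27)/6 = (-19/10 + 27)/6 = (⅙)*(251/10) = 251/60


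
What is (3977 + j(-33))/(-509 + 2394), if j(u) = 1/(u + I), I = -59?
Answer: 365883/173420 ≈ 2.1098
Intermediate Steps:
j(u) = 1/(-59 + u) (j(u) = 1/(u - 59) = 1/(-59 + u))
(3977 + j(-33))/(-509 + 2394) = (3977 + 1/(-59 - 33))/(-509 + 2394) = (3977 + 1/(-92))/1885 = (3977 - 1/92)*(1/1885) = (365883/92)*(1/1885) = 365883/173420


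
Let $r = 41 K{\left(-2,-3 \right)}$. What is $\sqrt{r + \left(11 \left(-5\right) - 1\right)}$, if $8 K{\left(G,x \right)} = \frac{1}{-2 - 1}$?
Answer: $\frac{i \sqrt{8310}}{12} \approx 7.5966 i$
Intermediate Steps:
$K{\left(G,x \right)} = - \frac{1}{24}$ ($K{\left(G,x \right)} = \frac{1}{8 \left(-2 - 1\right)} = \frac{1}{8 \left(-3\right)} = \frac{1}{8} \left(- \frac{1}{3}\right) = - \frac{1}{24}$)
$r = - \frac{41}{24}$ ($r = 41 \left(- \frac{1}{24}\right) = - \frac{41}{24} \approx -1.7083$)
$\sqrt{r + \left(11 \left(-5\right) - 1\right)} = \sqrt{- \frac{41}{24} + \left(11 \left(-5\right) - 1\right)} = \sqrt{- \frac{41}{24} - 56} = \sqrt{- \frac{1385}{24}} = \frac{i \sqrt{8310}}{12}$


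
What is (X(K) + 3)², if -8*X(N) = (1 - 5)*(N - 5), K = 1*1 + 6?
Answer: 16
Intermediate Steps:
K = 7 (K = 1 + 6 = 7)
X(N) = -5/2 + N/2 (X(N) = -(1 - 5)*(N - 5)/8 = -(-1)*(-5 + N)/2 = -(20 - 4*N)/8 = -5/2 + N/2)
(X(K) + 3)² = ((-5/2 + (½)*7) + 3)² = ((-5/2 + 7/2) + 3)² = (1 + 3)² = 4² = 16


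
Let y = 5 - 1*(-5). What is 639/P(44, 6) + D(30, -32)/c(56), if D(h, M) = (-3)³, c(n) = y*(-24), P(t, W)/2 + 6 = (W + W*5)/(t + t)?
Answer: -187071/3280 ≈ -57.034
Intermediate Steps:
y = 10 (y = 5 + 5 = 10)
P(t, W) = -12 + 6*W/t (P(t, W) = -12 + 2*((W + W*5)/(t + t)) = -12 + 2*((W + 5*W)/((2*t))) = -12 + 2*((6*W)*(1/(2*t))) = -12 + 2*(3*W/t) = -12 + 6*W/t)
c(n) = -240 (c(n) = 10*(-24) = -240)
D(h, M) = -27
639/P(44, 6) + D(30, -32)/c(56) = 639/(-12 + 6*6/44) - 27/(-240) = 639/(-12 + 6*6*(1/44)) - 27*(-1/240) = 639/(-12 + 9/11) + 9/80 = 639/(-123/11) + 9/80 = 639*(-11/123) + 9/80 = -2343/41 + 9/80 = -187071/3280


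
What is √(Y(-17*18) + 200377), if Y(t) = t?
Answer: √200071 ≈ 447.29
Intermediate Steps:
√(Y(-17*18) + 200377) = √(-17*18 + 200377) = √(-306 + 200377) = √200071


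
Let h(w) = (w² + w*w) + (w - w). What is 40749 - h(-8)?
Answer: 40621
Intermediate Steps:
h(w) = 2*w² (h(w) = (w² + w²) + 0 = 2*w² + 0 = 2*w²)
40749 - h(-8) = 40749 - 2*(-8)² = 40749 - 2*64 = 40749 - 1*128 = 40749 - 128 = 40621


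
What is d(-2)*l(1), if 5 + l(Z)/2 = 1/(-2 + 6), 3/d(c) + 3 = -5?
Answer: 57/16 ≈ 3.5625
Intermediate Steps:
d(c) = -3/8 (d(c) = 3/(-3 - 5) = 3/(-8) = 3*(-1/8) = -3/8)
l(Z) = -19/2 (l(Z) = -10 + 2/(-2 + 6) = -10 + 2/4 = -10 + 2*(1/4) = -10 + 1/2 = -19/2)
d(-2)*l(1) = -3/8*(-19/2) = 57/16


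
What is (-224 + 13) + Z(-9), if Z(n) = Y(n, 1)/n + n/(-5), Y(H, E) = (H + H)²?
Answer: -1226/5 ≈ -245.20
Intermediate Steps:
Y(H, E) = 4*H² (Y(H, E) = (2*H)² = 4*H²)
Z(n) = 19*n/5 (Z(n) = (4*n²)/n + n/(-5) = 4*n + n*(-⅕) = 4*n - n/5 = 19*n/5)
(-224 + 13) + Z(-9) = (-224 + 13) + (19/5)*(-9) = -211 - 171/5 = -1226/5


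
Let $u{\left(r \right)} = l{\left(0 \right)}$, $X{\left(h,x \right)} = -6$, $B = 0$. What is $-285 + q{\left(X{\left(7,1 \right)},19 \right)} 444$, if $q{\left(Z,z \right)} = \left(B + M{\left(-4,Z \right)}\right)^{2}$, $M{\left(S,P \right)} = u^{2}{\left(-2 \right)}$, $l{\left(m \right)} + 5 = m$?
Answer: $277215$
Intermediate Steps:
$l{\left(m \right)} = -5 + m$
$u{\left(r \right)} = -5$ ($u{\left(r \right)} = -5 + 0 = -5$)
$M{\left(S,P \right)} = 25$ ($M{\left(S,P \right)} = \left(-5\right)^{2} = 25$)
$q{\left(Z,z \right)} = 625$ ($q{\left(Z,z \right)} = \left(0 + 25\right)^{2} = 25^{2} = 625$)
$-285 + q{\left(X{\left(7,1 \right)},19 \right)} 444 = -285 + 625 \cdot 444 = -285 + 277500 = 277215$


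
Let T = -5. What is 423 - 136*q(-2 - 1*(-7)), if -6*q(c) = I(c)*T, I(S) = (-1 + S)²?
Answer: -4171/3 ≈ -1390.3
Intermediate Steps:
q(c) = 5*(-1 + c)²/6 (q(c) = -(-1 + c)²*(-5)/6 = -(-5)*(-1 + c)²/6 = 5*(-1 + c)²/6)
423 - 136*q(-2 - 1*(-7)) = 423 - 340*(-1 + (-2 - 1*(-7)))²/3 = 423 - 340*(-1 + (-2 + 7))²/3 = 423 - 340*(-1 + 5)²/3 = 423 - 340*4²/3 = 423 - 340*16/3 = 423 - 136*40/3 = 423 - 5440/3 = -4171/3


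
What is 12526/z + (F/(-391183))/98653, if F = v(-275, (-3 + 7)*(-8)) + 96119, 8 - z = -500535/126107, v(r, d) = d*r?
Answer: 4689197423403750953/4480728951169393 ≈ 1046.5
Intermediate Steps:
z = 1509391/126107 (z = 8 - (-500535)/126107 = 8 - 1*(-500535/126107) = 8 + 500535/126107 = 1509391/126107 ≈ 11.969)
F = 104919 (F = ((-3 + 7)*(-8))*(-275) + 96119 = (4*(-8))*(-275) + 96119 = -32*(-275) + 96119 = 8800 + 96119 = 104919)
12526/z + (F/(-391183))/98653 = 12526/(1509391/126107) + (104919/(-391183))/98653 = 12526*(126107/1509391) + (104919*(-1/391183))*(1/98653) = 1579616282/1509391 - 104919/391183*1/98653 = 1579616282/1509391 - 104919/38591376499 = 4689197423403750953/4480728951169393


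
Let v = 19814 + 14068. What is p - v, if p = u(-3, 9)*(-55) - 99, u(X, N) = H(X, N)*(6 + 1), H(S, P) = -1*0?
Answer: -33981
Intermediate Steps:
H(S, P) = 0
u(X, N) = 0 (u(X, N) = 0*(6 + 1) = 0*7 = 0)
v = 33882
p = -99 (p = 0*(-55) - 99 = 0 - 99 = -99)
p - v = -99 - 1*33882 = -99 - 33882 = -33981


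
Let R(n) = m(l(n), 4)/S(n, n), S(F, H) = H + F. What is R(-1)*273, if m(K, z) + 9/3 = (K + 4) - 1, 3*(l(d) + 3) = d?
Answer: 455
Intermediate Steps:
S(F, H) = F + H
l(d) = -3 + d/3
m(K, z) = K (m(K, z) = -3 + ((K + 4) - 1) = -3 + ((4 + K) - 1) = -3 + (3 + K) = K)
R(n) = (-3 + n/3)/(2*n) (R(n) = (-3 + n/3)/(n + n) = (-3 + n/3)/((2*n)) = (-3 + n/3)*(1/(2*n)) = (-3 + n/3)/(2*n))
R(-1)*273 = ((1/6)*(-9 - 1)/(-1))*273 = ((1/6)*(-1)*(-10))*273 = (5/3)*273 = 455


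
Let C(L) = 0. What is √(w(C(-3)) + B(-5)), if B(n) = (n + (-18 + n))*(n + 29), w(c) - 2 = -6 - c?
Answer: 26*I ≈ 26.0*I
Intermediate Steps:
w(c) = -4 - c (w(c) = 2 + (-6 - c) = -4 - c)
B(n) = (-18 + 2*n)*(29 + n)
√(w(C(-3)) + B(-5)) = √((-4 - 1*0) + (-522 + 2*(-5)² + 40*(-5))) = √((-4 + 0) + (-522 + 2*25 - 200)) = √(-4 + (-522 + 50 - 200)) = √(-4 - 672) = √(-676) = 26*I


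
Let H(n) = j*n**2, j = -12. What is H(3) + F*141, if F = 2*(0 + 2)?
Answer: 456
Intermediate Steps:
H(n) = -12*n**2
F = 4 (F = 2*2 = 4)
H(3) + F*141 = -12*3**2 + 4*141 = -12*9 + 564 = -108 + 564 = 456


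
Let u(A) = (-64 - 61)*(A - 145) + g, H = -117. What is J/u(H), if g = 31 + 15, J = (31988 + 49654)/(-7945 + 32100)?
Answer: 13607/132031230 ≈ 0.00010306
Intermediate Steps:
J = 81642/24155 ≈ 3.3799
g = 46
u(A) = 18171 - 125*A (u(A) = (-64 - 61)*(A - 145) + 46 = -125*(-145 + A) + 46 = (18125 - 125*A) + 46 = 18171 - 125*A)
J/u(H) = 81642/(24155*(18171 - 125*(-117))) = 81642/(24155*(18171 + 14625)) = (81642/24155)/32796 = (81642/24155)*(1/32796) = 13607/132031230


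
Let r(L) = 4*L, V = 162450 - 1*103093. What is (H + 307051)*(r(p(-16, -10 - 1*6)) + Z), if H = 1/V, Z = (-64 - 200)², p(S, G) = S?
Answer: 1269086804115456/59357 ≈ 2.1381e+10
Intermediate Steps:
V = 59357 (V = 162450 - 103093 = 59357)
Z = 69696 (Z = (-264)² = 69696)
H = 1/59357 ≈ 1.6847e-5
(H + 307051)*(r(p(-16, -10 - 1*6)) + Z) = (1/59357 + 307051)*(4*(-16) + 69696) = 18225626208*(-64 + 69696)/59357 = (18225626208/59357)*69632 = 1269086804115456/59357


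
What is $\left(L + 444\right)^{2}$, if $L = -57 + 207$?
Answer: $352836$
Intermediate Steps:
$L = 150$
$\left(L + 444\right)^{2} = \left(150 + 444\right)^{2} = 594^{2} = 352836$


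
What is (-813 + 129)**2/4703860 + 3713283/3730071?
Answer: 1600991622513/1462144314505 ≈ 1.0950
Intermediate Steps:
(-813 + 129)**2/4703860 + 3713283/3730071 = (-684)**2*(1/4703860) + 3713283*(1/3730071) = 467856*(1/4703860) + 1237761/1243357 = 116964/1175965 + 1237761/1243357 = 1600991622513/1462144314505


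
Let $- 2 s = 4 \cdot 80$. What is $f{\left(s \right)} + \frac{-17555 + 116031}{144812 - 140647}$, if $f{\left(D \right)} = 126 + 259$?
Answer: $\frac{243143}{595} \approx 408.64$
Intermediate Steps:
$s = -160$ ($s = - \frac{4 \cdot 80}{2} = \left(- \frac{1}{2}\right) 320 = -160$)
$f{\left(D \right)} = 385$
$f{\left(s \right)} + \frac{-17555 + 116031}{144812 - 140647} = 385 + \frac{-17555 + 116031}{144812 - 140647} = 385 + \frac{98476}{4165} = 385 + 98476 \cdot \frac{1}{4165} = 385 + \frac{14068}{595} = \frac{243143}{595}$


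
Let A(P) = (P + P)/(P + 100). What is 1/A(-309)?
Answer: 209/618 ≈ 0.33819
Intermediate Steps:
A(P) = 2*P/(100 + P) (A(P) = (2*P)/(100 + P) = 2*P/(100 + P))
1/A(-309) = 1/(2*(-309)/(100 - 309)) = 1/(2*(-309)/(-209)) = 1/(2*(-309)*(-1/209)) = 1/(618/209) = 209/618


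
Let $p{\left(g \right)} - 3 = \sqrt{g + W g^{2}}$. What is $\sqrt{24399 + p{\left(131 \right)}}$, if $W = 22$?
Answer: $\sqrt{24402 + 31 \sqrt{393}} \approx 158.17$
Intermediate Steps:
$p{\left(g \right)} = 3 + \sqrt{g + 22 g^{2}}$
$\sqrt{24399 + p{\left(131 \right)}} = \sqrt{24399 + \left(3 + \sqrt{131 \left(1 + 22 \cdot 131\right)}\right)} = \sqrt{24399 + \left(3 + \sqrt{131 \left(1 + 2882\right)}\right)} = \sqrt{24399 + \left(3 + \sqrt{131 \cdot 2883}\right)} = \sqrt{24399 + \left(3 + \sqrt{377673}\right)} = \sqrt{24399 + \left(3 + 31 \sqrt{393}\right)} = \sqrt{24402 + 31 \sqrt{393}}$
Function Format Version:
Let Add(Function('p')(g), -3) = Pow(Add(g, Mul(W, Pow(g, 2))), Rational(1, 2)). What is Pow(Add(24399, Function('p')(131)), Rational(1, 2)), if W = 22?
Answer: Pow(Add(24402, Mul(31, Pow(393, Rational(1, 2)))), Rational(1, 2)) ≈ 158.17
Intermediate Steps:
Function('p')(g) = Add(3, Pow(Add(g, Mul(22, Pow(g, 2))), Rational(1, 2)))
Pow(Add(24399, Function('p')(131)), Rational(1, 2)) = Pow(Add(24399, Add(3, Pow(Mul(131, Add(1, Mul(22, 131))), Rational(1, 2)))), Rational(1, 2)) = Pow(Add(24399, Add(3, Pow(Mul(131, Add(1, 2882)), Rational(1, 2)))), Rational(1, 2)) = Pow(Add(24399, Add(3, Pow(Mul(131, 2883), Rational(1, 2)))), Rational(1, 2)) = Pow(Add(24399, Add(3, Pow(377673, Rational(1, 2)))), Rational(1, 2)) = Pow(Add(24399, Add(3, Mul(31, Pow(393, Rational(1, 2))))), Rational(1, 2)) = Pow(Add(24402, Mul(31, Pow(393, Rational(1, 2)))), Rational(1, 2))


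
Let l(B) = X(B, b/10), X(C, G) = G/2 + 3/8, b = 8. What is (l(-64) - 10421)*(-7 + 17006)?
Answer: -7085336191/40 ≈ -1.7713e+8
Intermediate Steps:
X(C, G) = 3/8 + G/2 (X(C, G) = G*(½) + 3*(⅛) = G/2 + 3/8 = 3/8 + G/2)
l(B) = 31/40 (l(B) = 3/8 + (8/10)/2 = 3/8 + (8*(⅒))/2 = 3/8 + (½)*(⅘) = 3/8 + ⅖ = 31/40)
(l(-64) - 10421)*(-7 + 17006) = (31/40 - 10421)*(-7 + 17006) = -416809/40*16999 = -7085336191/40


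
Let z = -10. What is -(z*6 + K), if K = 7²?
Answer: 11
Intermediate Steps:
K = 49
-(z*6 + K) = -(-10*6 + 49) = -(-60 + 49) = -1*(-11) = 11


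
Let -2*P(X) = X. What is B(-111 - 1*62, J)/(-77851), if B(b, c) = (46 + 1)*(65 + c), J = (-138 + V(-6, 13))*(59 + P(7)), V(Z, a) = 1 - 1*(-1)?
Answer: 351701/77851 ≈ 4.5176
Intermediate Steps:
P(X) = -X/2
V(Z, a) = 2 (V(Z, a) = 1 + 1 = 2)
J = -7548 (J = (-138 + 2)*(59 - ½*7) = -136*(59 - 7/2) = -136*111/2 = -7548)
B(b, c) = 3055 + 47*c (B(b, c) = 47*(65 + c) = 3055 + 47*c)
B(-111 - 1*62, J)/(-77851) = (3055 + 47*(-7548))/(-77851) = (3055 - 354756)*(-1/77851) = -351701*(-1/77851) = 351701/77851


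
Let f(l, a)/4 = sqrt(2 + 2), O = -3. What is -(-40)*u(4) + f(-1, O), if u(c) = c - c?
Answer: 8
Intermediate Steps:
u(c) = 0
f(l, a) = 8 (f(l, a) = 4*sqrt(2 + 2) = 4*sqrt(4) = 4*2 = 8)
-(-40)*u(4) + f(-1, O) = -(-40)*0 + 8 = -20*0 + 8 = 0 + 8 = 8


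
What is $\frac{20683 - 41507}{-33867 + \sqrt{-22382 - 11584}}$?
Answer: $\frac{78360712}{127445295} + \frac{20824 i \sqrt{3774}}{382335885} \approx 0.61486 + 0.003346 i$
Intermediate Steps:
$\frac{20683 - 41507}{-33867 + \sqrt{-22382 - 11584}} = - \frac{20824}{-33867 + \sqrt{-33966}} = - \frac{20824}{-33867 + 3 i \sqrt{3774}}$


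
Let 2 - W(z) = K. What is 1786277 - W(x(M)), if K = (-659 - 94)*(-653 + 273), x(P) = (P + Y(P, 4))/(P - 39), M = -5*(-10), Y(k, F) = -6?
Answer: 2072415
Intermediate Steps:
M = 50
x(P) = (-6 + P)/(-39 + P) (x(P) = (P - 6)/(P - 39) = (-6 + P)/(-39 + P))
K = 286140 (K = -753*(-380) = 286140)
W(z) = -286138 (W(z) = 2 - 1*286140 = 2 - 286140 = -286138)
1786277 - W(x(M)) = 1786277 - 1*(-286138) = 1786277 + 286138 = 2072415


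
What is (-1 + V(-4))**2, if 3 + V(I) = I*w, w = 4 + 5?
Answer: 1600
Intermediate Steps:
w = 9
V(I) = -3 + 9*I (V(I) = -3 + I*9 = -3 + 9*I)
(-1 + V(-4))**2 = (-1 + (-3 + 9*(-4)))**2 = (-1 + (-3 - 36))**2 = (-1 - 39)**2 = (-40)**2 = 1600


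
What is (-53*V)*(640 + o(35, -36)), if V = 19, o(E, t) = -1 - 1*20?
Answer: -623333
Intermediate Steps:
o(E, t) = -21 (o(E, t) = -1 - 20 = -21)
(-53*V)*(640 + o(35, -36)) = (-53*19)*(640 - 21) = -1007*619 = -623333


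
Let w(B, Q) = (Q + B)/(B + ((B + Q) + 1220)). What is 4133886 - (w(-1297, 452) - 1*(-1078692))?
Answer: 2816888023/922 ≈ 3.0552e+6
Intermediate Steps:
w(B, Q) = (B + Q)/(1220 + Q + 2*B) (w(B, Q) = (B + Q)/(B + (1220 + B + Q)) = (B + Q)/(1220 + Q + 2*B))
4133886 - (w(-1297, 452) - 1*(-1078692)) = 4133886 - ((-1297 + 452)/(1220 + 452 + 2*(-1297)) - 1*(-1078692)) = 4133886 - (-845/(1220 + 452 - 2594) + 1078692) = 4133886 - (-845/(-922) + 1078692) = 4133886 - (-1/922*(-845) + 1078692) = 4133886 - (845/922 + 1078692) = 4133886 - 1*994554869/922 = 4133886 - 994554869/922 = 2816888023/922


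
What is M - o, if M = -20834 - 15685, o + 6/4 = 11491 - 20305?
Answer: -55407/2 ≈ -27704.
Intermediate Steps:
o = -17631/2 (o = -3/2 + (11491 - 20305) = -3/2 - 8814 = -17631/2 ≈ -8815.5)
M = -36519
M - o = -36519 - 1*(-17631/2) = -36519 + 17631/2 = -55407/2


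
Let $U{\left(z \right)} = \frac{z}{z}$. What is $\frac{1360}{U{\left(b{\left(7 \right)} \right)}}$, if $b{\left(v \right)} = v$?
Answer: $1360$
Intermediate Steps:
$U{\left(z \right)} = 1$
$\frac{1360}{U{\left(b{\left(7 \right)} \right)}} = \frac{1360}{1} = 1360 \cdot 1 = 1360$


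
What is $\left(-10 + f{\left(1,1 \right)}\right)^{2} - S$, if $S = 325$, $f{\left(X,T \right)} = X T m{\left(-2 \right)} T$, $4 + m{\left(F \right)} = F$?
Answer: $-69$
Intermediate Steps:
$m{\left(F \right)} = -4 + F$
$f{\left(X,T \right)} = - 6 X T^{2}$ ($f{\left(X,T \right)} = X T \left(-4 - 2\right) T = T X \left(-6\right) T = - 6 T X T = - 6 X T^{2}$)
$\left(-10 + f{\left(1,1 \right)}\right)^{2} - S = \left(-10 - 6 \cdot 1^{2}\right)^{2} - 325 = \left(-10 - 6 \cdot 1\right)^{2} - 325 = \left(-10 - 6\right)^{2} - 325 = \left(-16\right)^{2} - 325 = 256 - 325 = -69$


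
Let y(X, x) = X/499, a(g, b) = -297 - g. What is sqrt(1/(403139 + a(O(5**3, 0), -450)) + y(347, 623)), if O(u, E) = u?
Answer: sqrt(28082223868592334)/200955783 ≈ 0.83390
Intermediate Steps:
y(X, x) = X/499 (y(X, x) = X*(1/499) = X/499)
sqrt(1/(403139 + a(O(5**3, 0), -450)) + y(347, 623)) = sqrt(1/(403139 + (-297 - 1*5**3)) + (1/499)*347) = sqrt(1/(403139 + (-297 - 1*125)) + 347/499) = sqrt(1/(403139 + (-297 - 125)) + 347/499) = sqrt(1/(403139 - 422) + 347/499) = sqrt(1/402717 + 347/499) = sqrt(139743298/200955783) = sqrt(28082223868592334)/200955783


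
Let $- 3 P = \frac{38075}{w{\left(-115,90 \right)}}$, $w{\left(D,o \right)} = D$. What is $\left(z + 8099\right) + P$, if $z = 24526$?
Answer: $\frac{2258740}{69} \approx 32735.0$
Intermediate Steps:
$P = \frac{7615}{69}$ ($P = - \frac{38075 \frac{1}{-115}}{3} = - \frac{38075 \left(- \frac{1}{115}\right)}{3} = \left(- \frac{1}{3}\right) \left(- \frac{7615}{23}\right) = \frac{7615}{69} \approx 110.36$)
$\left(z + 8099\right) + P = \left(24526 + 8099\right) + \frac{7615}{69} = 32625 + \frac{7615}{69} = \frac{2258740}{69}$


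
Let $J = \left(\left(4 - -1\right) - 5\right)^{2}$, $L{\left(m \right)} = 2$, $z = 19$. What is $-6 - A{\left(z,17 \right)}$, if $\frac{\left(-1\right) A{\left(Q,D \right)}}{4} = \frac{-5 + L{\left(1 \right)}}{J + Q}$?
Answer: $- \frac{126}{19} \approx -6.6316$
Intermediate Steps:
$J = 0$ ($J = \left(\left(4 + 1\right) - 5\right)^{2} = \left(5 - 5\right)^{2} = 0^{2} = 0$)
$A{\left(Q,D \right)} = \frac{12}{Q}$ ($A{\left(Q,D \right)} = - 4 \frac{-5 + 2}{0 + Q} = - 4 \left(- \frac{3}{Q}\right) = \frac{12}{Q}$)
$-6 - A{\left(z,17 \right)} = -6 - \frac{12}{19} = - \frac{126}{19}$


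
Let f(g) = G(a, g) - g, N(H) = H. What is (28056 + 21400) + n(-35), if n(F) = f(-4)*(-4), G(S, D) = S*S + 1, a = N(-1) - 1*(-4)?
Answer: 49400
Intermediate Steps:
a = 3 (a = -1 - 1*(-4) = -1 + 4 = 3)
G(S, D) = 1 + S² (G(S, D) = S² + 1 = 1 + S²)
f(g) = 10 - g (f(g) = (1 + 3²) - g = (1 + 9) - g = 10 - g)
n(F) = -56 (n(F) = (10 - 1*(-4))*(-4) = (10 + 4)*(-4) = 14*(-4) = -56)
(28056 + 21400) + n(-35) = (28056 + 21400) - 56 = 49456 - 56 = 49400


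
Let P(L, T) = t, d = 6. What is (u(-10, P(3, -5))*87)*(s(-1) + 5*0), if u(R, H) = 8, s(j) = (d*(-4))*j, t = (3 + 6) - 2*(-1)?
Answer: 16704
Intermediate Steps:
t = 11 (t = 9 + 2 = 11)
s(j) = -24*j (s(j) = (6*(-4))*j = -24*j)
P(L, T) = 11
(u(-10, P(3, -5))*87)*(s(-1) + 5*0) = (8*87)*(-24*(-1) + 5*0) = 696*(24 + 0) = 696*24 = 16704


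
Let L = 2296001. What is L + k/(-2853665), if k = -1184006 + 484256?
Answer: 1310403678683/570733 ≈ 2.2960e+6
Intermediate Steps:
k = -699750
L + k/(-2853665) = 2296001 - 699750/(-2853665) = 2296001 - 699750*(-1/2853665) = 2296001 + 139950/570733 = 1310403678683/570733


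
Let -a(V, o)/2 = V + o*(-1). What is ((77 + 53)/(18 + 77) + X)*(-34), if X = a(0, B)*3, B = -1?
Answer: 2992/19 ≈ 157.47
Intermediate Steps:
a(V, o) = -2*V + 2*o (a(V, o) = -2*(V + o*(-1)) = -2*(V - o) = -2*V + 2*o)
X = -6 (X = (-2*0 + 2*(-1))*3 = (0 - 2)*3 = -2*3 = -6)
((77 + 53)/(18 + 77) + X)*(-34) = ((77 + 53)/(18 + 77) - 6)*(-34) = (130/95 - 6)*(-34) = (130*(1/95) - 6)*(-34) = (26/19 - 6)*(-34) = -88/19*(-34) = 2992/19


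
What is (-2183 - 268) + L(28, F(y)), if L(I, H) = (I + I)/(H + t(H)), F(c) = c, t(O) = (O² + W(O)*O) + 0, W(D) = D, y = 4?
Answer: -22045/9 ≈ -2449.4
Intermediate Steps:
t(O) = 2*O² (t(O) = (O² + O*O) + 0 = (O² + O²) + 0 = 2*O² + 0 = 2*O²)
L(I, H) = 2*I/(H + 2*H²) (L(I, H) = (I + I)/(H + 2*H²) = (2*I)/(H + 2*H²) = 2*I/(H + 2*H²))
(-2183 - 268) + L(28, F(y)) = (-2183 - 268) + 2*28/(4*(1 + 2*4)) = -2451 + 2*28*(¼)/(1 + 8) = -2451 + 2*28*(¼)/9 = -2451 + 2*28*(¼)*(⅑) = -2451 + 14/9 = -22045/9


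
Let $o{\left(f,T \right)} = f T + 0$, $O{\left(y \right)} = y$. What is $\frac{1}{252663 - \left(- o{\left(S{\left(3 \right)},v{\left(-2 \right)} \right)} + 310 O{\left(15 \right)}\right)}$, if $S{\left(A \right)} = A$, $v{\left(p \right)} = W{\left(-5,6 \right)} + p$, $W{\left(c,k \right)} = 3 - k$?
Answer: $\frac{1}{247998} \approx 4.0323 \cdot 10^{-6}$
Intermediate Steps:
$v{\left(p \right)} = -3 + p$ ($v{\left(p \right)} = \left(3 - 6\right) + p = -3 + p$)
$o{\left(f,T \right)} = T f$ ($o{\left(f,T \right)} = T f + 0 = T f$)
$\frac{1}{252663 - \left(- o{\left(S{\left(3 \right)},v{\left(-2 \right)} \right)} + 310 O{\left(15 \right)}\right)} = \frac{1}{252663 - \left(4650 - \left(-3 - 2\right) 3\right)} = \frac{1}{252663 - 4665} = \frac{1}{247998}$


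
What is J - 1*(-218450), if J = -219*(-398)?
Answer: 305612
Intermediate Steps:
J = 87162
J - 1*(-218450) = 87162 - 1*(-218450) = 87162 + 218450 = 305612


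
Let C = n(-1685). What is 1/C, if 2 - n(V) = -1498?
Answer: 1/1500 ≈ 0.00066667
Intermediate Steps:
n(V) = 1500 (n(V) = 2 - 1*(-1498) = 2 + 1498 = 1500)
C = 1500
1/C = 1/1500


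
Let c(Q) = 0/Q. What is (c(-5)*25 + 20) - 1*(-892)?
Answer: 912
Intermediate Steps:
c(Q) = 0
(c(-5)*25 + 20) - 1*(-892) = (0*25 + 20) - 1*(-892) = (0 + 20) + 892 = 20 + 892 = 912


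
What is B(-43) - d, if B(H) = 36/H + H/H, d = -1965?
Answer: 84502/43 ≈ 1965.2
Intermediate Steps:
B(H) = 1 + 36/H (B(H) = 36/H + 1 = 1 + 36/H)
B(-43) - d = (36 - 43)/(-43) - 1*(-1965) = -1/43*(-7) + 1965 = 7/43 + 1965 = 84502/43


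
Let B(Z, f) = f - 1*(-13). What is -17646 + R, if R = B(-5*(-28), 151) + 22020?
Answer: 4538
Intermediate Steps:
B(Z, f) = 13 + f (B(Z, f) = f + 13 = 13 + f)
R = 22184 (R = (13 + 151) + 22020 = 164 + 22020 = 22184)
-17646 + R = -17646 + 22184 = 4538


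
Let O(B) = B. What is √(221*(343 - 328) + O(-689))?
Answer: √2626 ≈ 51.245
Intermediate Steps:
√(221*(343 - 328) + O(-689)) = √(221*(343 - 328) - 689) = √(221*15 - 689) = √(3315 - 689) = √2626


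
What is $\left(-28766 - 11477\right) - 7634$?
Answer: $-47877$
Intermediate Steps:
$\left(-28766 - 11477\right) - 7634 = -40243 - 7634 = -47877$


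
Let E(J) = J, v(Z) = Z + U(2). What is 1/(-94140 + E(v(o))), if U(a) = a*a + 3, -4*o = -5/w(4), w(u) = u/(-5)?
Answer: -16/1506153 ≈ -1.0623e-5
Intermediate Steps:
w(u) = -u/5 (w(u) = u*(-⅕) = -u/5)
o = -25/16 (o = -(-5)/(4*((-⅕*4))) = -(-5)/(4*(-⅘)) = -(-5)*(-5)/(4*4) = -¼*25/4 = -25/16 ≈ -1.5625)
U(a) = 3 + a² (U(a) = a² + 3 = 3 + a²)
v(Z) = 7 + Z (v(Z) = Z + (3 + 2²) = Z + (3 + 4) = Z + 7 = 7 + Z)
1/(-94140 + E(v(o))) = 1/(-94140 + (7 - 25/16)) = 1/(-94140 + 87/16) = 1/(-1506153/16) = -16/1506153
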